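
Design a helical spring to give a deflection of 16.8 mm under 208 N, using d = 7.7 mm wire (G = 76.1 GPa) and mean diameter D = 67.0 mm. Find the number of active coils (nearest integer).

9

Required rate k = F/δ = 208/16.8 = 12.381 N/mm
N_a = Gd⁴/(8D³k) = (76.1×10³ × 7.7⁴)/(8 × 67.0³ × 12.381)
    = 2.67515e+08 / 2.97899e+07 = 8.98 → 9 coils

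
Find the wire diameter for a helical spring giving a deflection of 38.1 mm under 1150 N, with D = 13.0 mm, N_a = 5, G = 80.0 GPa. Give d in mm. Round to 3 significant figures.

Required rate k = F/δ = 1150/38.1 = 30.184 N/mm
d = (8D³N_a·k / G)^(1/4) = (8·13.0³·5·30.184 / (80.0×10³))^0.25
  = (33.157)^0.25 = 2.3996 mm

2.40 mm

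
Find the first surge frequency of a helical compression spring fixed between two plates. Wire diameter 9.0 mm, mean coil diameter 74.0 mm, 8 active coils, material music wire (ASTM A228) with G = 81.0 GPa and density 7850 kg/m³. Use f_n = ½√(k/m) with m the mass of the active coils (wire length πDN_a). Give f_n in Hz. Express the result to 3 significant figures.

k = Gd⁴/(8D³N_a) = (81.0×10³)(9.0⁴)/(8·74.0³·8) = 20.492 N/mm = 20492 N/m
Wire length L = πDN_a = π·74.0·8 = 1859.8 mm
m = ρ·(πd²/4)·L = 7850 × 63.617×10⁻⁶ m² × 1.8598 m = 0.92879 kg
f_n = ½√(k/m) = 0.5·√(20492/0.92879) = 0.5·√(22063) = 74.268 Hz

74.3 Hz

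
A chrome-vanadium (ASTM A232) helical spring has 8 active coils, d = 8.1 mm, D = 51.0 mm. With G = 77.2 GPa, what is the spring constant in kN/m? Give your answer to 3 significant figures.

39.1 kN/m

k = Gd⁴/(8D³N_a) = (77.2×10³ × 8.1⁴) / (8 × 51.0³ × 8)
  = 3.32321e+08 / 8.48966e+06 = 39.144 N/mm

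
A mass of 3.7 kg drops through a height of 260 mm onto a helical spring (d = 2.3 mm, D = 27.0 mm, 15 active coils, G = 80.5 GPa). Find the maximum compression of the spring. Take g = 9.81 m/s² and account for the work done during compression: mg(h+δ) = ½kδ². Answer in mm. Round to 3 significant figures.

184 mm

k = Gd⁴/(8D³N_a) = (80.5×10³)(2.3⁴)/(8·27.0³·15) = 0.95375 N/mm
W = mg = 3.7 × 9.81 = 36.297 N
½kδ² − Wδ − Wh = 0 → δ = (W + √(W² + 2kWh))/k
δ = (36.297 + √(1317.5 + 18001.5))/0.95375 = (36.297 + 138.99)/0.95375 = 183.79 mm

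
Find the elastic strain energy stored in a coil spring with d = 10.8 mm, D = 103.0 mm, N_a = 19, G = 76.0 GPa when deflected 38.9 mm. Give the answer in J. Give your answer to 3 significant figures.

4.71 J

k = Gd⁴/(8D³N_a) = (76.0×10³)(10.8⁴)/(8·103.0³·19) = 6.2252 N/mm
U = ½kδ² = 0.5 × 6.2252 × 38.9² = 4710 N·mm = 4.71 J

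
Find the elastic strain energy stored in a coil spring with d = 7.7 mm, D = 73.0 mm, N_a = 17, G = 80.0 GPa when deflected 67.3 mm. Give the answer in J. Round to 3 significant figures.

k = Gd⁴/(8D³N_a) = (80.0×10³)(7.7⁴)/(8·73.0³·17) = 5.3155 N/mm
U = ½kδ² = 0.5 × 5.3155 × 67.3² = 12038 N·mm = 12.038 J

12.0 J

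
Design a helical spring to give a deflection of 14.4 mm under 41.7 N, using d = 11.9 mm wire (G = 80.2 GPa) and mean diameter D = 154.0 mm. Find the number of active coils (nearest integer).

Required rate k = F/δ = 41.7/14.4 = 2.8958 N/mm
N_a = Gd⁴/(8D³k) = (80.2×10³ × 11.9⁴)/(8 × 154.0³ × 2.8958)
    = 1.60828e+09 / 8.46108e+07 = 19.01 → 19 coils

19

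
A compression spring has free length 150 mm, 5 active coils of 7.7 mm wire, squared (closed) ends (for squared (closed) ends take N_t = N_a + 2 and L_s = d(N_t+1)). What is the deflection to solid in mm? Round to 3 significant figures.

88.4 mm

N_t = 7; L_s = 7.7·8 = 61.6 mm
δ_solid = L₀ − L_s = 150 − 61.6 = 88.4 mm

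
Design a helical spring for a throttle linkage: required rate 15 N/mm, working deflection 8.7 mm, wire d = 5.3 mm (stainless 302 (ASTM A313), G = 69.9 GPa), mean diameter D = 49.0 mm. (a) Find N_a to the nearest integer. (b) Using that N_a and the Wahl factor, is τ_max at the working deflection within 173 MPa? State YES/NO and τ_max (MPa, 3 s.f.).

(a) 4 coils; (b) YES, τ_max = 124 MPa

N_a = Gd⁴/(8D³k) = (69.9×10³)(5.3⁴)/(8·49.0³·15) = 3.907 → N_a = 4
Actual rate k = Gd⁴/(8D³·4) = 14.65 N/mm
Working load F = kδ = 14.65·8.7 = 127.46 N
C = 49.0/5.3 = 9.2453; K_W = (4C−1)/(4C−4)+0.615/C = 1.1575
τ_max = K_W·8FD/(πd³) = 1.1575·106.82 = 123.65 MPa
τ_max ≤ 173 MPa → acceptable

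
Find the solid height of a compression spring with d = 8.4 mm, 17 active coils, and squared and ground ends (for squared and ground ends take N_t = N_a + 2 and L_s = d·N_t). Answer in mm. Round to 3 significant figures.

squared and ground ends: N_t = N_a + 2 = 17 + 2 = 19
L_s = d·N_t = 8.4 × 19 = 159.6 mm

160 mm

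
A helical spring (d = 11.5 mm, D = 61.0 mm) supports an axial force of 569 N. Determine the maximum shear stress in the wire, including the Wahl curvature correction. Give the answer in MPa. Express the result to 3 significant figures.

Spring index C = D/d = 61.0/11.5 = 5.3043
K_W = (4C−1)/(4C−4) + 0.615/C = 20.217/17.217 + 0.1159 = 1.2902
τ₀ = 8FD/(πd³) = 8·569·61.0/(π·11.5³) = 277672/4778 = 58.115 MPa
τ_max = K·τ₀ = 1.2902 × 58.115 = 74.979 MPa

75.0 MPa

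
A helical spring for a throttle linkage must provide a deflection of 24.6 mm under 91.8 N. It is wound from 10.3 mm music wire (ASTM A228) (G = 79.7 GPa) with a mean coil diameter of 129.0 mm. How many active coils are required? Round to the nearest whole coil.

14

Required rate k = F/δ = 91.8/24.6 = 3.7317 N/mm
N_a = Gd⁴/(8D³k) = (79.7×10³ × 10.3⁴)/(8 × 129.0³ × 3.7317)
    = 8.97031e+08 / 6.40865e+07 = 14 → 14 coils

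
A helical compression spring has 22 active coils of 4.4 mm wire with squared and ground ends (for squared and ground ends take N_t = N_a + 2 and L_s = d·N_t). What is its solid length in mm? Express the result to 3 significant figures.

squared and ground ends: N_t = N_a + 2 = 22 + 2 = 24
L_s = d·N_t = 4.4 × 24 = 105.6 mm

106 mm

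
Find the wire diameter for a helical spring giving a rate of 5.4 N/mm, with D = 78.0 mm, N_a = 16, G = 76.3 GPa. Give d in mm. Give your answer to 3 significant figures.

8.10 mm

d = (8D³N_a·k / G)^(1/4) = (8·78.0³·16·5.4 / (76.3×10³))^0.25
  = (4299)^0.25 = 8.0973 mm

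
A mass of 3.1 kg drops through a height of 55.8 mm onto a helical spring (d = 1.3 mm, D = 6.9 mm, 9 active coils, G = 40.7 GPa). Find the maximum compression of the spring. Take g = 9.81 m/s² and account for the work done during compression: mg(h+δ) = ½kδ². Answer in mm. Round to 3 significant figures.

k = Gd⁴/(8D³N_a) = (40.7×10³)(1.3⁴)/(8·6.9³·9) = 4.9146 N/mm
W = mg = 3.1 × 9.81 = 30.411 N
½kδ² − Wδ − Wh = 0 → δ = (W + √(W² + 2kWh))/k
δ = (30.411 + √(924.83 + 16679.5))/4.9146 = (30.411 + 132.68)/4.9146 = 33.185 mm

33.2 mm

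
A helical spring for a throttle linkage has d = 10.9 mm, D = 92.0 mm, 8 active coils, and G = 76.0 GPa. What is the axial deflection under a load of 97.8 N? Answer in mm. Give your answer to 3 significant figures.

k = Gd⁴/(8D³N_a) = (76.0×10³)(10.9⁴)/(8·92.0³·8) = 21.527 N/mm
δ = F/k = 97.8 / 21.527 = 4.5432 mm

4.54 mm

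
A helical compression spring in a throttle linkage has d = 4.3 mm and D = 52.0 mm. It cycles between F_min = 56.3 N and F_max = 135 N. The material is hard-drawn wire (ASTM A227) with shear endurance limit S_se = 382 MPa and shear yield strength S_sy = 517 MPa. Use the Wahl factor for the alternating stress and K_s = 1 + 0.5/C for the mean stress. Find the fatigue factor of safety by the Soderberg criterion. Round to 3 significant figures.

C = D/d = 52.0/4.3 = 12.0930; K_W = (4C−1)/(4C−4)+0.615/C = 1.1185; K_s = 1+0.5/C = 1.0413
F_a = (F_max−F_min)/2 = 39.35 N; F_m = (F_max+F_min)/2 = 95.65 N
τ_a = K_W·8F_aD/(πd³) = 1.1185 × 65.536 = 73.3 MPa
τ_m = K_s·8F_mD/(πd³) = 1.0413 × 159.3 = 165.89 MPa
Soderberg: 1/n_f = τ_a/S_se + τ_m/S_sy = 73.3/382 + 165.89/517 = 0.19189 + 0.32087 = 0.51275
n_f = 1/0.51275 = 1.95

1.95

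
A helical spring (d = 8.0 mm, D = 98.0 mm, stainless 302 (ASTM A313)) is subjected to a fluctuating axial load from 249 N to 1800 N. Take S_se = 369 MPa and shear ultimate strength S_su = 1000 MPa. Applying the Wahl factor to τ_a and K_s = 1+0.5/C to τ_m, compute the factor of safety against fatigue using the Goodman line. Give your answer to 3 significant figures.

0.601

C = D/d = 98.0/8.0 = 12.2500; K_W = (4C−1)/(4C−4)+0.615/C = 1.1169; K_s = 1+0.5/C = 1.0408
F_a = (F_max−F_min)/2 = 775.5 N; F_m = (F_max+F_min)/2 = 1024.5 N
τ_a = K_W·8F_aD/(πd³) = 1.1169 × 377.99 = 422.16 MPa
τ_m = K_s·8F_mD/(πd³) = 1.0408 × 499.35 = 519.74 MPa
Goodman: 1/n_f = τ_a/S_se + τ_m/S_su = 422.16/369 + 519.74/1000 = 1.14408 + 0.51974 = 1.6638
n_f = 1/1.6638 = 0.601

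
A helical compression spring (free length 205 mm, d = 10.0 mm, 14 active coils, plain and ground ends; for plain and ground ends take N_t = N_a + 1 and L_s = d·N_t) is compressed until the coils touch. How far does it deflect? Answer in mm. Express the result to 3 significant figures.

N_t = 15; L_s = 10.0·15 = 150 mm
δ_solid = L₀ − L_s = 205 − 150 = 55 mm

55.0 mm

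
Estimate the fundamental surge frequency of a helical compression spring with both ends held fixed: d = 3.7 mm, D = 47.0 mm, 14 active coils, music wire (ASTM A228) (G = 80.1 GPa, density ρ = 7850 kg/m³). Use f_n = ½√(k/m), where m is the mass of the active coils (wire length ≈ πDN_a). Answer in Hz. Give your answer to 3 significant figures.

k = Gd⁴/(8D³N_a) = (80.1×10³)(3.7⁴)/(8·47.0³·14) = 1.291 N/mm = 1291 N/m
Wire length L = πDN_a = π·47.0·14 = 2067.2 mm
m = ρ·(πd²/4)·L = 7850 × 10.752×10⁻⁶ m² × 2.0672 m = 0.17448 kg
f_n = ½√(k/m) = 0.5·√(1291/0.17448) = 0.5·√(7399.3) = 43.01 Hz

43.0 Hz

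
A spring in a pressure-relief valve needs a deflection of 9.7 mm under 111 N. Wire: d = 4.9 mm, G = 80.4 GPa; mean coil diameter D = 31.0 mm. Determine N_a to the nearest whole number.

Required rate k = F/δ = 111/9.7 = 11.443 N/mm
N_a = Gd⁴/(8D³k) = (80.4×10³ × 4.9⁴)/(8 × 31.0³ × 11.443)
    = 4.6349e+07 / 2.72726e+06 = 16.99 → 17 coils

17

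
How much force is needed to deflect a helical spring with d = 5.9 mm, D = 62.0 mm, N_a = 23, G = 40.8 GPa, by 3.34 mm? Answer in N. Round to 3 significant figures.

3.77 N

k = Gd⁴/(8D³N_a) = (40.8×10³)(5.9⁴)/(8·62.0³·23) = 1.1274 N/mm
F = k·δ = 1.1274 × 3.34 = 3.7655 N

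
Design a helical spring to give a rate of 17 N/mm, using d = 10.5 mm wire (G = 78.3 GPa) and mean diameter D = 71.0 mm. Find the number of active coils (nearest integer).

N_a = Gd⁴/(8D³k) = (78.3×10³ × 10.5⁴)/(8 × 71.0³ × 17)
    = 9.51741e+08 / 4.86759e+07 = 19.55 → 20 coils

20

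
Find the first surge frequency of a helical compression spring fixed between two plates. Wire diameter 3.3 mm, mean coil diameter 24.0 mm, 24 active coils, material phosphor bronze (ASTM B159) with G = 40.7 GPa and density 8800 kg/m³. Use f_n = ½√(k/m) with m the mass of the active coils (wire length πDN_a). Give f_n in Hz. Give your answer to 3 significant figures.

57.8 Hz

k = Gd⁴/(8D³N_a) = (40.7×10³)(3.3⁴)/(8·24.0³·24) = 1.8185 N/mm = 1818.5 N/m
Wire length L = πDN_a = π·24.0·24 = 1809.6 mm
m = ρ·(πd²/4)·L = 8800 × 8.553×10⁻⁶ m² × 1.8096 m = 0.1362 kg
f_n = ½√(k/m) = 0.5·√(1818.5/0.1362) = 0.5·√(13352) = 57.775 Hz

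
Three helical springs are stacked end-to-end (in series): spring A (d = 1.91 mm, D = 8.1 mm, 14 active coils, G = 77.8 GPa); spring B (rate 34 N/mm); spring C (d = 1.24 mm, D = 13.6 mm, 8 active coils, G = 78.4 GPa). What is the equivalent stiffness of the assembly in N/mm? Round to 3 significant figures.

1.05 N/mm

k_A = Gd⁴/(8D³N_a) = (77.8×10³)(1.91⁴)/(8·8.1³·14) = 17.396 N/mm
k_C = Gd⁴/(8D³N_a) = (78.4×10³)(1.24⁴)/(8·13.6³·8) = 1.1513 N/mm
Series: 1/k_eq = 1/17.396 + 1/34 + 1/1.1513 = 0.95545; k_eq = 1.0466 N/mm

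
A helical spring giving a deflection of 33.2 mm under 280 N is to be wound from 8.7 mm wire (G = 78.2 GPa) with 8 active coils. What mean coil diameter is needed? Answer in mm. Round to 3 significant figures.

94.0 mm

Required rate k = F/δ = 280/33.2 = 8.4337 N/mm
D = (Gd⁴/(8N_a·k))^(1/3) = (78.2×10³·8.7⁴/(8·8·8.4337))^(1/3)
  = (830011)^(1/3) = 93.9784 mm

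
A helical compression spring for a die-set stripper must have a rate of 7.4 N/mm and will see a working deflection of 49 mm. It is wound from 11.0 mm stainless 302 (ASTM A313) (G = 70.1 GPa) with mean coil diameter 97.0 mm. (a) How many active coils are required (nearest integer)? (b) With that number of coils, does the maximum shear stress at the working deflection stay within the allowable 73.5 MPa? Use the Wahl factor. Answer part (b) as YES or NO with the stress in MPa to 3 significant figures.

N_a = Gd⁴/(8D³k) = (70.1×10³)(11.0⁴)/(8·97.0³·7.4) = 19 → N_a = 19
Actual rate k = Gd⁴/(8D³·19) = 7.3983 N/mm
Working load F = kδ = 7.3983·49 = 362.52 N
C = 97.0/11.0 = 8.8182; K_W = (4C−1)/(4C−4)+0.615/C = 1.1657
τ_max = K_W·8FD/(πd³) = 1.1657·67.276 = 78.422 MPa
τ_max > 73.5 MPa → exceeds allowable

(a) 19 coils; (b) NO, τ_max = 78.4 MPa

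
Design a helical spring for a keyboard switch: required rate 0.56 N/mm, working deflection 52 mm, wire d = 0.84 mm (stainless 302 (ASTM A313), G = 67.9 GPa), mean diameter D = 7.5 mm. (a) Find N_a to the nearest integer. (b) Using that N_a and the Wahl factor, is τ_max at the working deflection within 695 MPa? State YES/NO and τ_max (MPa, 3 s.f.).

(a) 18 coils; (b) NO, τ_max = 1080 MPa

N_a = Gd⁴/(8D³k) = (67.9×10³)(0.84⁴)/(8·7.5³·0.56) = 17.89 → N_a = 18
Actual rate k = Gd⁴/(8D³·18) = 0.55647 N/mm
Working load F = kδ = 0.55647·52 = 28.936 N
C = 7.5/0.84 = 8.9286; K_W = (4C−1)/(4C−4)+0.615/C = 1.1635
τ_max = K_W·8FD/(πd³) = 1.1635·932.41 = 1084.8 MPa
τ_max > 695 MPa → exceeds allowable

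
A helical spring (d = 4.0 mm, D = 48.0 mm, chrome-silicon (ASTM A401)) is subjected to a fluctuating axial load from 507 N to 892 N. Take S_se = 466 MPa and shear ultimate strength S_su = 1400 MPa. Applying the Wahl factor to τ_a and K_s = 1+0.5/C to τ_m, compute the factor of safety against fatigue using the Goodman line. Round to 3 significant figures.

C = D/d = 48.0/4.0 = 12.0000; K_W = (4C−1)/(4C−4)+0.615/C = 1.1194; K_s = 1+0.5/C = 1.0417
F_a = (F_max−F_min)/2 = 192.5 N; F_m = (F_max+F_min)/2 = 699.5 N
τ_a = K_W·8F_aD/(πd³) = 1.1194 × 367.65 = 411.56 MPa
τ_m = K_s·8F_mD/(πd³) = 1.0417 × 1335.9 = 1391.6 MPa
Goodman: 1/n_f = τ_a/S_se + τ_m/S_su = 411.56/466 + 1391.6/1400 = 0.88317 + 0.99401 = 1.8772
n_f = 1/1.8772 = 0.5327

0.533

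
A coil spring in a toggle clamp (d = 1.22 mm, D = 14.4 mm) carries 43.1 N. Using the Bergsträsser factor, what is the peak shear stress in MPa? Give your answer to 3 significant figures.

969 MPa

Spring index C = D/d = 14.4/1.22 = 11.8033
K_B = (4C+2)/(4C−3) = 49.213/44.213 = 1.1131
τ₀ = 8FD/(πd³) = 8·43.1·14.4/(π·1.22³) = 4965.12/5.7047 = 870.36 MPa
τ_max = K·τ₀ = 1.1131 × 870.36 = 968.79 MPa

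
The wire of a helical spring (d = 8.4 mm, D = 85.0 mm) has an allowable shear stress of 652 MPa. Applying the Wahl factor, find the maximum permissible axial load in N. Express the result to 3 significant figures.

C = D/d = 85.0/8.4 = 10.1190
K_W = (4C−1)/(4C−4) + 0.615/C = 39.476/36.476 + 0.0608 = 1.1430
τ_max = K·8FD/(πd³) → F_max = τ_allow·πd³/(8DK)
F_max = 652·π·8.4³/(8·85.0·1.1430) = 1.214e+06/777.25 = 1562 N

1560 N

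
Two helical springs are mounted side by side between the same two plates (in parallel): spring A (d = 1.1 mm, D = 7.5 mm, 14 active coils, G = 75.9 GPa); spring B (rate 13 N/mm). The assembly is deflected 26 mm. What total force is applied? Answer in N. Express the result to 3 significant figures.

k_A = Gd⁴/(8D³N_a) = (75.9×10³)(1.1⁴)/(8·7.5³·14) = 2.3519 N/mm
Parallel: k_eq = 2.3519 + 13 = 15.352 N/mm
F = k_eq·δ = 15.352·26 = 399.15 N

399 N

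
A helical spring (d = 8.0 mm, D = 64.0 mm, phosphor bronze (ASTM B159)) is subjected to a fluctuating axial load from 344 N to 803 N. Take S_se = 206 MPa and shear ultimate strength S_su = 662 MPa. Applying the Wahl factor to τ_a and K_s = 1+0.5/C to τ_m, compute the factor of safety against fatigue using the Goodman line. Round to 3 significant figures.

1.40

C = D/d = 64.0/8.0 = 8.0000; K_W = (4C−1)/(4C−4)+0.615/C = 1.1840; K_s = 1+0.5/C = 1.0625
F_a = (F_max−F_min)/2 = 229.5 N; F_m = (F_max+F_min)/2 = 573.5 N
τ_a = K_W·8F_aD/(πd³) = 1.1840 × 73.052 = 86.495 MPa
τ_m = K_s·8F_mD/(πd³) = 1.0625 × 182.55 = 193.96 MPa
Goodman: 1/n_f = τ_a/S_se + τ_m/S_su = 86.495/206 + 193.96/662 = 0.41988 + 0.29299 = 0.71287
n_f = 1/0.71287 = 1.403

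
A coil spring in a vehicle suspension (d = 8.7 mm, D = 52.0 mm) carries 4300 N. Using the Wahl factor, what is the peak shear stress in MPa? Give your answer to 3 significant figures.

Spring index C = D/d = 52.0/8.7 = 5.9770
K_W = (4C−1)/(4C−4) + 0.615/C = 22.908/19.908 + 0.1029 = 1.2536
τ₀ = 8FD/(πd³) = 8·4300·52.0/(π·8.7³) = 1.7888e+06/2068.7 = 864.68 MPa
τ_max = K·τ₀ = 1.2536 × 864.68 = 1083.9 MPa

1080 MPa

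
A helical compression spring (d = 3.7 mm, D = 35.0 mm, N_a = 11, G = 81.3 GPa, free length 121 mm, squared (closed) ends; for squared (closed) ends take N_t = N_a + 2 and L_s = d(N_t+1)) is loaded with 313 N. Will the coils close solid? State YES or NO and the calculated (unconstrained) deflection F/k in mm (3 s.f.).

YES, δ = 77.5 mm

k = Gd⁴/(8D³N_a) = (81.3×10³)(3.7⁴)/(8·35.0³·11) = 4.0384 N/mm
N_t = 13; L_s = 3.7·14 = 51.8 mm; δ_solid = L₀ − L_s = 121 − 51.8 = 69.2 mm
δ = F/k = 313/4.0384 = 77.506 mm
δ ≥ δ_solid → spring goes solid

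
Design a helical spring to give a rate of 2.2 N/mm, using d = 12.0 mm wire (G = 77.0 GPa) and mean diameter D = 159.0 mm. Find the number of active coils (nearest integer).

23

N_a = Gd⁴/(8D³k) = (77.0×10³ × 12.0⁴)/(8 × 159.0³ × 2.2)
    = 1.59667e+09 / 7.07464e+07 = 22.57 → 23 coils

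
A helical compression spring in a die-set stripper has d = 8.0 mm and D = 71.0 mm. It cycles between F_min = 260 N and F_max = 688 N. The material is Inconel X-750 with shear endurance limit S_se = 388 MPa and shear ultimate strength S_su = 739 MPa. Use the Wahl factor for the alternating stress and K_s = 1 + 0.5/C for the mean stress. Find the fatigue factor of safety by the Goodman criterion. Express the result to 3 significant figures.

2.15

C = D/d = 71.0/8.0 = 8.8750; K_W = (4C−1)/(4C−4)+0.615/C = 1.1645; K_s = 1+0.5/C = 1.0563
F_a = (F_max−F_min)/2 = 214 N; F_m = (F_max+F_min)/2 = 474 N
τ_a = K_W·8F_aD/(πd³) = 1.1645 × 75.569 = 88.002 MPa
τ_m = K_s·8F_mD/(πd³) = 1.0563 × 167.38 = 176.81 MPa
Goodman: 1/n_f = τ_a/S_se + τ_m/S_su = 88.002/388 + 176.81/739 = 0.22681 + 0.23926 = 0.46607
n_f = 1/0.46607 = 2.146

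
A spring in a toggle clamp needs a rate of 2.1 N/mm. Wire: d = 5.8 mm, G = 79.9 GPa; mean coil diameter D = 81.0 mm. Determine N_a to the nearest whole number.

N_a = Gd⁴/(8D³k) = (79.9×10³ × 5.8⁴)/(8 × 81.0³ × 2.1)
    = 9.04188e+07 / 8.92821e+06 = 10.13 → 10 coils

10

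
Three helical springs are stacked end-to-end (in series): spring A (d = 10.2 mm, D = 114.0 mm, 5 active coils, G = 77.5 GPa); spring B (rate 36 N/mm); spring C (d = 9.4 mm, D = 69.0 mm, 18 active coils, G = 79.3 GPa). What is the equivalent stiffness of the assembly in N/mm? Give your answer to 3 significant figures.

k_A = Gd⁴/(8D³N_a) = (77.5×10³)(10.2⁴)/(8·114.0³·5) = 14.156 N/mm
k_C = Gd⁴/(8D³N_a) = (79.3×10³)(9.4⁴)/(8·69.0³·18) = 13.088 N/mm
Series: 1/k_eq = 1/14.156 + 1/36 + 1/13.088 = 0.17483; k_eq = 5.7199 N/mm

5.72 N/mm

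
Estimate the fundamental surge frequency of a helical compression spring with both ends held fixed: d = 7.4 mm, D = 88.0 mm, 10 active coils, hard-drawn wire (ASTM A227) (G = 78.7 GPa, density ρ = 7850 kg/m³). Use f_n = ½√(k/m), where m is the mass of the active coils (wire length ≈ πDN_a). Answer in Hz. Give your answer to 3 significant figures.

k = Gd⁴/(8D³N_a) = (78.7×10³)(7.4⁴)/(8·88.0³·10) = 4.3288 N/mm = 4328.8 N/m
Wire length L = πDN_a = π·88.0·10 = 2764.6 mm
m = ρ·(πd²/4)·L = 7850 × 43.008×10⁻⁶ m² × 2.7646 m = 0.93337 kg
f_n = ½√(k/m) = 0.5·√(4328.8/0.93337) = 0.5·√(4637.8) = 34.051 Hz

34.1 Hz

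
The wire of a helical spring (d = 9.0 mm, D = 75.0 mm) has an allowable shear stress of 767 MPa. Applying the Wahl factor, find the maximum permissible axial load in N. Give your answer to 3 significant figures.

C = D/d = 75.0/9.0 = 8.3333
K_W = (4C−1)/(4C−4) + 0.615/C = 32.333/29.333 + 0.0738 = 1.1761
τ_max = K·8FD/(πd³) → F_max = τ_allow·πd³/(8DK)
F_max = 767·π·9.0³/(8·75.0·1.1761) = 1.7566e+06/705.64 = 2489.4 N

2490 N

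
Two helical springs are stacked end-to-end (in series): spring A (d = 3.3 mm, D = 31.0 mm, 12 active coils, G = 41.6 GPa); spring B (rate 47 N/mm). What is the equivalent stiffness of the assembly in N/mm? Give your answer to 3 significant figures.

k_A = Gd⁴/(8D³N_a) = (41.6×10³)(3.3⁴)/(8·31.0³·12) = 1.725 N/mm
Series: 1/k_eq = 1/1.725 + 1/47 = 0.60098; k_eq = 1.6639 N/mm

1.66 N/mm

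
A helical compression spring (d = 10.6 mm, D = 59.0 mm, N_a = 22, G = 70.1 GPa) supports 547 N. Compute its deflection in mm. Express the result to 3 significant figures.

22.3 mm

k = Gd⁴/(8D³N_a) = (70.1×10³)(10.6⁴)/(8·59.0³·22) = 24.483 N/mm
δ = F/k = 547 / 24.483 = 22.342 mm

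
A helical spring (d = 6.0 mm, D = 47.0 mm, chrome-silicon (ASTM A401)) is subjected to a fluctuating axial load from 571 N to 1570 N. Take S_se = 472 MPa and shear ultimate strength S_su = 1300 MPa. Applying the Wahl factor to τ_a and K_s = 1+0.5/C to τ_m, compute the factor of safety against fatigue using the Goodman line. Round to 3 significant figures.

C = D/d = 47.0/6.0 = 7.8333; K_W = (4C−1)/(4C−4)+0.615/C = 1.1883; K_s = 1+0.5/C = 1.0638
F_a = (F_max−F_min)/2 = 499.5 N; F_m = (F_max+F_min)/2 = 1070.5 N
τ_a = K_W·8F_aD/(πd³) = 1.1883 × 276.77 = 328.88 MPa
τ_m = K_s·8F_mD/(πd³) = 1.0638 × 593.16 = 631.02 MPa
Goodman: 1/n_f = τ_a/S_se + τ_m/S_su = 328.88/472 + 631.02/1300 = 0.69677 + 0.48540 = 1.1822
n_f = 1/1.1822 = 0.8459

0.846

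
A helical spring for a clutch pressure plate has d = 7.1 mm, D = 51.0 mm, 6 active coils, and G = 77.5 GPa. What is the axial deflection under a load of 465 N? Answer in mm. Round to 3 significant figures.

15.0 mm

k = Gd⁴/(8D³N_a) = (77.5×10³)(7.1⁴)/(8·51.0³·6) = 30.93 N/mm
δ = F/k = 465 / 30.93 = 15.034 mm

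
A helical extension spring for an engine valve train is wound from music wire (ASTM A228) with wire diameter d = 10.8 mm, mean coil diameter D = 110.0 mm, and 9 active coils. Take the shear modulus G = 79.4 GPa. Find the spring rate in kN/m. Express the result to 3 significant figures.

11.3 kN/m

k = Gd⁴/(8D³N_a) = (79.4×10³ × 10.8⁴) / (8 × 110.0³ × 9)
  = 1.08023e+09 / 9.5832e+07 = 11.272 N/mm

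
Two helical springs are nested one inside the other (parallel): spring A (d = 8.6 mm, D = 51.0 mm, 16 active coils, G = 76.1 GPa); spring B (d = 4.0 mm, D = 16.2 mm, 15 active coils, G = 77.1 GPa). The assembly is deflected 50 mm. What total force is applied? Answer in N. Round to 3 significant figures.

k_A = Gd⁴/(8D³N_a) = (76.1×10³)(8.6⁴)/(8·51.0³·16) = 24.516 N/mm
k_B = Gd⁴/(8D³N_a) = (77.1×10³)(4.0⁴)/(8·16.2³·15) = 38.687 N/mm
Parallel: k_eq = 24.516 + 38.687 = 63.204 N/mm
F = k_eq·δ = 63.204·50 = 3160.2 N

3160 N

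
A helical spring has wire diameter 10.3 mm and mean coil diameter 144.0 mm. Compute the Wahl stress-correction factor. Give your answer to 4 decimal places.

C = D/d = 144.0/10.3 = 13.9806
K_W = (4C−1)/(4C−4) + 0.615/C = 54.922/51.922 + 0.0440 = 1.1018

1.1018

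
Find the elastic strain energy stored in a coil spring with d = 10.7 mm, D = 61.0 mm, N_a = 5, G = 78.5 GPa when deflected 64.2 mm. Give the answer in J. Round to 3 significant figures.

234 J

k = Gd⁴/(8D³N_a) = (78.5×10³)(10.7⁴)/(8·61.0³·5) = 113.33 N/mm
U = ½kδ² = 0.5 × 113.33 × 64.2² = 2.3356e+05 N·mm = 233.56 J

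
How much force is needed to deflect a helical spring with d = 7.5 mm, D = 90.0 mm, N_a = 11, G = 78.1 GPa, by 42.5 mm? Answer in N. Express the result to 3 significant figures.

k = Gd⁴/(8D³N_a) = (78.1×10³)(7.5⁴)/(8·90.0³·11) = 3.852 N/mm
F = k·δ = 3.852 × 42.5 = 163.71 N

164 N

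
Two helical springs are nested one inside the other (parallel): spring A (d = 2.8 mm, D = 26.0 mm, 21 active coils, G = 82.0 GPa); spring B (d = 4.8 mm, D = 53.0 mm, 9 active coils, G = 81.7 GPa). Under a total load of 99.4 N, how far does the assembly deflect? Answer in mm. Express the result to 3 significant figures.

17.3 mm

k_A = Gd⁴/(8D³N_a) = (82.0×10³)(2.8⁴)/(8·26.0³·21) = 1.7069 N/mm
k_B = Gd⁴/(8D³N_a) = (81.7×10³)(4.8⁴)/(8·53.0³·9) = 4.046 N/mm
Parallel: k_eq = 1.7069 + 4.046 = 5.7529 N/mm
δ = F/k_eq = 99.4/5.7529 = 17.278 mm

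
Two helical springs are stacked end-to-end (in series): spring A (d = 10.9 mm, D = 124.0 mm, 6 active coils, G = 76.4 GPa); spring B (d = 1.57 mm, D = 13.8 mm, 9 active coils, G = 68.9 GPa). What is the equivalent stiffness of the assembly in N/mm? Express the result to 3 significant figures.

k_A = Gd⁴/(8D³N_a) = (76.4×10³)(10.9⁴)/(8·124.0³·6) = 11.784 N/mm
k_B = Gd⁴/(8D³N_a) = (68.9×10³)(1.57⁴)/(8·13.8³·9) = 2.2123 N/mm
Series: 1/k_eq = 1/11.784 + 1/2.2123 = 0.53687; k_eq = 1.8626 N/mm

1.86 N/mm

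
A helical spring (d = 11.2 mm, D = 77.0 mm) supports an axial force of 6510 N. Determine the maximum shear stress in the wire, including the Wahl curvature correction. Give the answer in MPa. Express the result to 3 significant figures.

1110 MPa

Spring index C = D/d = 77.0/11.2 = 6.8750
K_W = (4C−1)/(4C−4) + 0.615/C = 26.500/23.500 + 0.0895 = 1.2171
τ₀ = 8FD/(πd³) = 8·6510·77.0/(π·11.2³) = 4.01016e+06/4413.7 = 908.57 MPa
τ_max = K·τ₀ = 1.2171 × 908.57 = 1105.8 MPa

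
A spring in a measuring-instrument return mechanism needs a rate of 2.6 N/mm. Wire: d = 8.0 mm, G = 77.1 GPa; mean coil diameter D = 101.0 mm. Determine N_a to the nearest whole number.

N_a = Gd⁴/(8D³k) = (77.1×10³ × 8.0⁴)/(8 × 101.0³ × 2.6)
    = 3.15802e+08 / 2.14303e+07 = 14.74 → 15 coils

15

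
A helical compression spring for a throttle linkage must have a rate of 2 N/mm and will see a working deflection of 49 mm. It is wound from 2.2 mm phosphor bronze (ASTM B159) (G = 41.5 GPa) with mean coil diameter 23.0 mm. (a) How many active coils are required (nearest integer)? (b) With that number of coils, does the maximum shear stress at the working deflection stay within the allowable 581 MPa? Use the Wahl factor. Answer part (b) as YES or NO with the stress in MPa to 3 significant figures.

(a) 5 coils; (b) NO, τ_max = 613 MPa

N_a = Gd⁴/(8D³k) = (41.5×10³)(2.2⁴)/(8·23.0³·2) = 4.994 → N_a = 5
Actual rate k = Gd⁴/(8D³·5) = 1.9975 N/mm
Working load F = kδ = 1.9975·49 = 97.879 N
C = 23.0/2.2 = 10.4545; K_W = (4C−1)/(4C−4)+0.615/C = 1.1382
τ_max = K_W·8FD/(πd³) = 1.1382·538.38 = 612.76 MPa
τ_max > 581 MPa → exceeds allowable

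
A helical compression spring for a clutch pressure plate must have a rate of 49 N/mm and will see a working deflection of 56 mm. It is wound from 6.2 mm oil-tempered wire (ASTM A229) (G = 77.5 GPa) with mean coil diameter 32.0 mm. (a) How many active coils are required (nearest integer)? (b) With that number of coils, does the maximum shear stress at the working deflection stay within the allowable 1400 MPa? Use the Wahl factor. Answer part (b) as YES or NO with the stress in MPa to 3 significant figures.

(a) 9 coils; (b) YES, τ_max = 1210 MPa

N_a = Gd⁴/(8D³k) = (77.5×10³)(6.2⁴)/(8·32.0³·49) = 8.915 → N_a = 9
Actual rate k = Gd⁴/(8D³·9) = 48.538 N/mm
Working load F = kδ = 48.538·56 = 2718.2 N
C = 32.0/6.2 = 5.1613; K_W = (4C−1)/(4C−4)+0.615/C = 1.2994
τ_max = K_W·8FD/(πd³) = 1.2994·929.37 = 1207.6 MPa
τ_max ≤ 1400 MPa → acceptable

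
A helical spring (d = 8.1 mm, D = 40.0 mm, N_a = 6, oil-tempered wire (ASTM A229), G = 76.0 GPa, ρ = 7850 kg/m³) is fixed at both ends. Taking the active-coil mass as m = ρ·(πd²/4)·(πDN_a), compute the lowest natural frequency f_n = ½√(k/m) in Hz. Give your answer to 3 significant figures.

295 Hz

k = Gd⁴/(8D³N_a) = (76.0×10³)(8.1⁴)/(8·40.0³·6) = 106.5 N/mm = 1.065e+05 N/m
Wire length L = πDN_a = π·40.0·6 = 753.98 mm
m = ρ·(πd²/4)·L = 7850 × 51.53×10⁻⁶ m² × 0.75398 m = 0.30499 kg
f_n = ½√(k/m) = 0.5·√(1.065e+05/0.30499) = 0.5·√(3.4917e+05) = 295.45 Hz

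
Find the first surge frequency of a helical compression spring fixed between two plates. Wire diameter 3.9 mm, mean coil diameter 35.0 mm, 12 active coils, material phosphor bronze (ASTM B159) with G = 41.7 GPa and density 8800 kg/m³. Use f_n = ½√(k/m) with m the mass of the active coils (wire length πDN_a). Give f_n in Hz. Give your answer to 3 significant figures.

k = Gd⁴/(8D³N_a) = (41.7×10³)(3.9⁴)/(8·35.0³·12) = 2.3438 N/mm = 2343.8 N/m
Wire length L = πDN_a = π·35.0·12 = 1319.5 mm
m = ρ·(πd²/4)·L = 8800 × 11.946×10⁻⁶ m² × 1.3195 m = 0.13871 kg
f_n = ½√(k/m) = 0.5·√(2343.8/0.13871) = 0.5·√(16897) = 64.995 Hz

65.0 Hz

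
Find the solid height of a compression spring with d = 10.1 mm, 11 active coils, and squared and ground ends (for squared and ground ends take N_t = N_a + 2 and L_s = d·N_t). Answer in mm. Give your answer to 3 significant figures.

squared and ground ends: N_t = N_a + 2 = 11 + 2 = 13
L_s = d·N_t = 10.1 × 13 = 131.3 mm

131 mm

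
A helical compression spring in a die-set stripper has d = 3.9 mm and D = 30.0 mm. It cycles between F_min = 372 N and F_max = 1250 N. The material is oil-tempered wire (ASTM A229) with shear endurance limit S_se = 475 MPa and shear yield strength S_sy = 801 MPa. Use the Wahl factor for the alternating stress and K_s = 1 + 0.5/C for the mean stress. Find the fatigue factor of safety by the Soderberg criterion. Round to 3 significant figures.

0.356

C = D/d = 30.0/3.9 = 7.6923; K_W = (4C−1)/(4C−4)+0.615/C = 1.1920; K_s = 1+0.5/C = 1.0650
F_a = (F_max−F_min)/2 = 439 N; F_m = (F_max+F_min)/2 = 811 N
τ_a = K_W·8F_aD/(πd³) = 1.1920 × 565.37 = 673.93 MPa
τ_m = K_s·8F_mD/(πd³) = 1.0650 × 1044.5 = 1112.3 MPa
Soderberg: 1/n_f = τ_a/S_se + τ_m/S_sy = 673.93/475 + 1112.3/801 = 1.41880 + 1.38869 = 2.8075
n_f = 1/2.8075 = 0.3562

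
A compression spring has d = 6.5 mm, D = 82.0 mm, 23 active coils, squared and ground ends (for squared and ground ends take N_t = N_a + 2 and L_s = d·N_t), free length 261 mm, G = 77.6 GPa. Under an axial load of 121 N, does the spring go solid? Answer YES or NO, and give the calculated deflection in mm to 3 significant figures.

NO, δ = 88.6 mm

k = Gd⁴/(8D³N_a) = (77.6×10³)(6.5⁴)/(8·82.0³·23) = 1.3654 N/mm
N_t = 25; L_s = 6.5·25 = 162.5 mm; δ_solid = L₀ − L_s = 261 − 162.5 = 98.5 mm
δ = F/k = 121/1.3654 = 88.62 mm
δ < δ_solid → spring does not go solid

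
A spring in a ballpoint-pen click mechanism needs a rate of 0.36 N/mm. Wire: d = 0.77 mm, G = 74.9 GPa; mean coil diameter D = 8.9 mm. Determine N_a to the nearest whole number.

N_a = Gd⁴/(8D³k) = (74.9×10³ × 0.77⁴)/(8 × 8.9³ × 0.36)
    = 26329.6 / 2030.31 = 12.97 → 13 coils

13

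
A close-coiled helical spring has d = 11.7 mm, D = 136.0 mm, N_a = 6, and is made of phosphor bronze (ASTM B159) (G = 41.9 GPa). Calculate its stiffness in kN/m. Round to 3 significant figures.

6.50 kN/m

k = Gd⁴/(8D³N_a) = (41.9×10³ × 11.7⁴) / (8 × 136.0³ × 6)
  = 7.85159e+08 / 1.20742e+08 = 6.5028 N/mm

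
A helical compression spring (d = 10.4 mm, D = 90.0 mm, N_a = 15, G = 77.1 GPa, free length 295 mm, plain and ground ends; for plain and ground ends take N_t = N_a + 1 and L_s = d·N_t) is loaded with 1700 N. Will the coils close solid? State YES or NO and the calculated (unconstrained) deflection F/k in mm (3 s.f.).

YES, δ = 165 mm

k = Gd⁴/(8D³N_a) = (77.1×10³)(10.4⁴)/(8·90.0³·15) = 10.31 N/mm
N_t = 16; L_s = 10.4·16 = 166.4 mm; δ_solid = L₀ − L_s = 295 − 166.4 = 128.6 mm
δ = F/k = 1700/10.31 = 164.88 mm
δ ≥ δ_solid → spring goes solid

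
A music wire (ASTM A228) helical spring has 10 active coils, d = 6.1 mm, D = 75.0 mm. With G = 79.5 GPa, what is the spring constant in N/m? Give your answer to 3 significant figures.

3260 N/m

k = Gd⁴/(8D³N_a) = (79.5×10³ × 6.1⁴) / (8 × 75.0³ × 10)
  = 1.10074e+08 / 3.375e+07 = 3.2615 N/mm = 3261.5 N/m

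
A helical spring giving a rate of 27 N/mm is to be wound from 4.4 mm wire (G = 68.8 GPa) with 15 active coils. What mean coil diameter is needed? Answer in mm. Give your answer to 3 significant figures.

D = (Gd⁴/(8N_a·k))^(1/3) = (68.8×10³·4.4⁴/(8·15·27))^(1/3)
  = (7958.92)^(1/3) = 19.9657 mm

20.0 mm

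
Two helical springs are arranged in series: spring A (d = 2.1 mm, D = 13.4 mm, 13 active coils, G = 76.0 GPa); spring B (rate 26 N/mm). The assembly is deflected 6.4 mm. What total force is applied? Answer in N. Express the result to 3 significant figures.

30.8 N

k_A = Gd⁴/(8D³N_a) = (76.0×10³)(2.1⁴)/(8·13.4³·13) = 5.9067 N/mm
Series: 1/k_eq = 1/5.9067 + 1/26 = 0.20776; k_eq = 4.8132 N/mm
F = k_eq·δ = 4.8132·6.4 = 30.805 N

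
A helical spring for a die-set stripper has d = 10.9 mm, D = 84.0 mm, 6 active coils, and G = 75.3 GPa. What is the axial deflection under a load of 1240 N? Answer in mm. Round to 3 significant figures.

k = Gd⁴/(8D³N_a) = (75.3×10³)(10.9⁴)/(8·84.0³·6) = 37.361 N/mm
δ = F/k = 1240 / 37.361 = 33.189 mm

33.2 mm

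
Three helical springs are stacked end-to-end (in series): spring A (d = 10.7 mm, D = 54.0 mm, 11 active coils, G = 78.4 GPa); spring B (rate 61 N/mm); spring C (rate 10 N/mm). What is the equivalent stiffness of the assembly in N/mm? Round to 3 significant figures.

k_A = Gd⁴/(8D³N_a) = (78.4×10³)(10.7⁴)/(8·54.0³·11) = 74.163 N/mm
Series: 1/k_eq = 1/74.163 + 1/61 + 1/10 = 0.12988; k_eq = 7.6996 N/mm

7.70 N/mm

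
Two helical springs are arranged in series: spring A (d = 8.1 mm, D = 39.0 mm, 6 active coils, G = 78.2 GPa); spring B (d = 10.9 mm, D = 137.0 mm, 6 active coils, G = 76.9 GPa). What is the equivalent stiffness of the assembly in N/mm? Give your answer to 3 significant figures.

8.19 N/mm

k_A = Gd⁴/(8D³N_a) = (78.2×10³)(8.1⁴)/(8·39.0³·6) = 118.23 N/mm
k_B = Gd⁴/(8D³N_a) = (76.9×10³)(10.9⁴)/(8·137.0³·6) = 8.7949 N/mm
Series: 1/k_eq = 1/118.23 + 1/8.7949 = 0.12216; k_eq = 8.1859 N/mm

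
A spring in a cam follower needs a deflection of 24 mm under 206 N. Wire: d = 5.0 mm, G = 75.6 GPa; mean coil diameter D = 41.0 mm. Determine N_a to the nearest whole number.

Required rate k = F/δ = 206/24 = 8.5833 N/mm
N_a = Gd⁴/(8D³k) = (75.6×10³ × 5.0⁴)/(8 × 41.0³ × 8.5833)
    = 4.725e+07 / 4.73258e+06 = 9.984 → 10 coils

10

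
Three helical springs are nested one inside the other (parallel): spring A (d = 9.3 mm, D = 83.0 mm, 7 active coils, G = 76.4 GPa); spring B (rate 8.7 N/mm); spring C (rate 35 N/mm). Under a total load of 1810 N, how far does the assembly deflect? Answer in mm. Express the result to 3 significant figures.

k_A = Gd⁴/(8D³N_a) = (76.4×10³)(9.3⁴)/(8·83.0³·7) = 17.849 N/mm
Parallel: k_eq = 17.849 + 8.7 + 35 = 61.549 N/mm
δ = F/k_eq = 1810/61.549 = 29.408 mm

29.4 mm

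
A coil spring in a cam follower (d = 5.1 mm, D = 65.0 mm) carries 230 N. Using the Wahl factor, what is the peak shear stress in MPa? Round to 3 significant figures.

Spring index C = D/d = 65.0/5.1 = 12.7451
K_W = (4C−1)/(4C−4) + 0.615/C = 49.980/46.980 + 0.0483 = 1.1121
τ₀ = 8FD/(πd³) = 8·230·65.0/(π·5.1³) = 119600/416.74 = 286.99 MPa
τ_max = K·τ₀ = 1.1121 × 286.99 = 319.17 MPa

319 MPa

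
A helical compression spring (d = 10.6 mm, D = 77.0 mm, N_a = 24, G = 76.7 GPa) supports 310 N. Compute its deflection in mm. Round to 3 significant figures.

28.1 mm

k = Gd⁴/(8D³N_a) = (76.7×10³)(10.6⁴)/(8·77.0³·24) = 11.047 N/mm
δ = F/k = 310 / 11.047 = 28.062 mm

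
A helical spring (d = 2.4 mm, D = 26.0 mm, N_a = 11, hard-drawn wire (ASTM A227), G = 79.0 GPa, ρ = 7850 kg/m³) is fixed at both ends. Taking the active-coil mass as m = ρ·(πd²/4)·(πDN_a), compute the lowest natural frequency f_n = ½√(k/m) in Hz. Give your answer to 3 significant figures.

115 Hz

k = Gd⁴/(8D³N_a) = (79.0×10³)(2.4⁴)/(8·26.0³·11) = 1.6946 N/mm = 1694.6 N/m
Wire length L = πDN_a = π·26.0·11 = 898.5 mm
m = ρ·(πd²/4)·L = 7850 × 4.5239×10⁻⁶ m² × 0.8985 m = 0.031908 kg
f_n = ½√(k/m) = 0.5·√(1694.6/0.031908) = 0.5·√(53109) = 115.23 Hz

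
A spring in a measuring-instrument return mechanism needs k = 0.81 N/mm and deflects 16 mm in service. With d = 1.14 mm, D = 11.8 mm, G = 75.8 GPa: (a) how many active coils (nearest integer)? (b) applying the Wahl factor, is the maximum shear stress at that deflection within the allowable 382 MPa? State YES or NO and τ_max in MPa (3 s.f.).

N_a = Gd⁴/(8D³k) = (75.8×10³)(1.14⁴)/(8·11.8³·0.81) = 12.02 → N_a = 12
Actual rate k = Gd⁴/(8D³·12) = 0.81165 N/mm
Working load F = kδ = 0.81165·16 = 12.986 N
C = 11.8/1.14 = 10.3509; K_W = (4C−1)/(4C−4)+0.615/C = 1.1396
τ_max = K_W·8FD/(πd³) = 1.1396·263.39 = 300.16 MPa
τ_max ≤ 382 MPa → acceptable

(a) 12 coils; (b) YES, τ_max = 300 MPa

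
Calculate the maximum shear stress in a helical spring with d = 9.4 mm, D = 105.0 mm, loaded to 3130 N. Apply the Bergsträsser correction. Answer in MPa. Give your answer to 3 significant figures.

1130 MPa

Spring index C = D/d = 105.0/9.4 = 11.1702
K_B = (4C+2)/(4C−3) = 46.681/41.681 = 1.1200
τ₀ = 8FD/(πd³) = 8·3130·105.0/(π·9.4³) = 2.6292e+06/2609.4 = 1007.6 MPa
τ_max = K·τ₀ = 1.1200 × 1007.6 = 1128.5 MPa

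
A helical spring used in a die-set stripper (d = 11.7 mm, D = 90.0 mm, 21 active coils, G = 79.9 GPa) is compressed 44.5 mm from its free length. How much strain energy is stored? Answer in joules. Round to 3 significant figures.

12.1 J

k = Gd⁴/(8D³N_a) = (79.9×10³)(11.7⁴)/(8·90.0³·21) = 12.225 N/mm
U = ½kδ² = 0.5 × 12.225 × 44.5² = 12104 N·mm = 12.104 J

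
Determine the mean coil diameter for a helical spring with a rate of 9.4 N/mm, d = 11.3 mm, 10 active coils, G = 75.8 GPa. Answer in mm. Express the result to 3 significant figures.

118 mm

D = (Gd⁴/(8N_a·k))^(1/3) = (75.8×10³·11.3⁴/(8·10·9.4))^(1/3)
  = (1.64348e+06)^(1/3) = 118.0108 mm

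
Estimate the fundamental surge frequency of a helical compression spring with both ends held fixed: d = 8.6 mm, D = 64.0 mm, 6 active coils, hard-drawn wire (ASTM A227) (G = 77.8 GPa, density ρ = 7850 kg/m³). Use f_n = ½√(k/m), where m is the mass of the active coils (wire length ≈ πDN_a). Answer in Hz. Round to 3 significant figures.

k = Gd⁴/(8D³N_a) = (77.8×10³)(8.6⁴)/(8·64.0³·6) = 33.821 N/mm = 33821 N/m
Wire length L = πDN_a = π·64.0·6 = 1206.4 mm
m = ρ·(πd²/4)·L = 7850 × 58.088×10⁻⁶ m² × 1.2064 m = 0.55009 kg
f_n = ½√(k/m) = 0.5·√(33821/0.55009) = 0.5·√(61483) = 123.98 Hz

124 Hz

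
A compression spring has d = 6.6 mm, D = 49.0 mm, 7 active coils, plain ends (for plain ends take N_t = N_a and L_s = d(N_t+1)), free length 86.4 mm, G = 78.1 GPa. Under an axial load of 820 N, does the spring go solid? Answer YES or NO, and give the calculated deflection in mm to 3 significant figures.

k = Gd⁴/(8D³N_a) = (78.1×10³)(6.6⁴)/(8·49.0³·7) = 22.493 N/mm
N_t = 7; L_s = 6.6·8 = 52.8 mm; δ_solid = L₀ − L_s = 86.4 − 52.8 = 33.6 mm
δ = F/k = 820/22.493 = 36.456 mm
δ ≥ δ_solid → spring goes solid

YES, δ = 36.5 mm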